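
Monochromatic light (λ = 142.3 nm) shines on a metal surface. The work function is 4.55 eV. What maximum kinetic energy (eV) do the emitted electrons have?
4.1629 eV

Using Einstein's photoelectric equation: KE_max = hf - φ = hc/λ - φ

First, calculate the photon energy:
E_photon = hc/λ = (6.626×10⁻³⁴ J·s)(3×10⁸ m/s) / (142.3×10⁻⁹ m)
E_photon = 8.7129 eV

Then, the maximum kinetic energy:
KE_max = E_photon - φ = 8.7129 eV - 4.55 eV = 4.1629 eV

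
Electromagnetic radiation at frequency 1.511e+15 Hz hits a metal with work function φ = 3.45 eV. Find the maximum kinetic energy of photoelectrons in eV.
2.7990 eV

Using Einstein's photoelectric equation: KE_max = hf - φ

First, calculate the photon energy:
E_photon = hf = (6.626×10⁻³⁴ J·s)(1.511e+15 Hz)
E_photon = 6.2490 eV

Then, the maximum kinetic energy:
KE_max = E_photon - φ = 6.2490 eV - 3.45 eV = 2.7990 eV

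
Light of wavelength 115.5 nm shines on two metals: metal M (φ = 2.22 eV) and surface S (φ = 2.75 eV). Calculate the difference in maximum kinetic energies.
0.5300 eV

Using KE_max = hc/λ - φ for each metal:

Photon energy: E = hc/λ = 10.7346 eV

For metal M (φ₁ = 2.22 eV):
KE₁ = E - φ₁ = 10.7346 - 2.22 = 8.5146 eV

For surface S (φ₂ = 2.75 eV):
KE₂ = E - φ₂ = 10.7346 - 2.75 = 7.9846 eV

Difference:
ΔKE = KE₁ - KE₂ = 8.5146 - 7.9846 = 0.5300 eV

Note: The difference equals the difference in work functions: 2.75 - 2.22 = 0.53 eV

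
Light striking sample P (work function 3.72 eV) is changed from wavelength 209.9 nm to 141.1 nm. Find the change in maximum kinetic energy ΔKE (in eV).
2.8802 eV

Using Einstein's equation: KE_max = hc/λ - φ

For λ₁ = 209.9 nm:
KE₁ = hc/λ₁ - φ = 5.9068 - 3.72 = 2.1868 eV

For λ₂ = 141.1 nm:
KE₂ = hc/λ₂ - φ = 8.7870 - 3.72 = 5.0670 eV

Change in KE:
ΔKE = KE₂ - KE₁ = 5.0670 - 2.1868 = 2.8802 eV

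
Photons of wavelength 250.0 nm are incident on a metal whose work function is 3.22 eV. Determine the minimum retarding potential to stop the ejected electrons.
1.7394 V

The stopping potential V_s satisfies: eV_s = KE_max

First, find KE_max using Einstein's equation:
E_photon = hc/λ = 4.9594 eV
KE_max = E_photon - φ = 4.9594 - 3.22 = 1.7394 eV

Since eV_s = KE_max:
V_s = KE_max/e = 1.7394 V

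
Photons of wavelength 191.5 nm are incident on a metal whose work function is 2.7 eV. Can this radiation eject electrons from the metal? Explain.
Yes

For photoemission, the photon energy must exceed the work function.

Photon energy: E = hc/λ = 6.4744 eV
Work function: φ = 2.7 eV

Since E_photon (6.4744 eV) > φ (2.7 eV), photoemission WILL occur.
The threshold wavelength is λ₀ = hc/φ = 459.2 nm.
Since 191.5 nm < 459.2 nm, the light has sufficient energy.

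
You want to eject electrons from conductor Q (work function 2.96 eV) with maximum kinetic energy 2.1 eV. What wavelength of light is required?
245.03 nm

From Einstein's equation: KE_max = hc/λ - φ

Rearranging for λ:
hc/λ = KE_max + φ
λ = hc/(KE_max + φ)

Required photon energy:
E_photon = KE_max + φ = 2.1 + 2.96 = 5.06 eV

Required wavelength:
λ = hc/E_photon = (6.626×10⁻³⁴)(3×10⁸) / (5.06 × 1.602×10⁻¹⁹)
λ = 245.03 nm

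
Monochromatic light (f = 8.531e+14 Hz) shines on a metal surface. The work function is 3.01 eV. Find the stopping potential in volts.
0.5181 V

The stopping potential V_s satisfies: eV_s = KE_max

First, find KE_max using Einstein's equation:
E_photon = hf = (6.626×10⁻³⁴ J·s)(8.531e+14 Hz) = 3.5281 eV
KE_max = E_photon - φ = 3.5281 - 3.01 = 0.5181 eV

Since eV_s = KE_max:
V_s = KE_max/e = 0.5181 V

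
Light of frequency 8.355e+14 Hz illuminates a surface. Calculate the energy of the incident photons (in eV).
3.4554 eV

Using E = hf:

E = hf = (6.626×10⁻³⁴ J·s)(8.355e+14 Hz)
E = 3.4554 eV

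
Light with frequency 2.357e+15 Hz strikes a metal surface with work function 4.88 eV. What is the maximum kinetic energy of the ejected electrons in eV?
4.8678 eV

Using Einstein's photoelectric equation: KE_max = hf - φ

First, calculate the photon energy:
E_photon = hf = (6.626×10⁻³⁴ J·s)(2.357e+15 Hz)
E_photon = 9.7478 eV

Then, the maximum kinetic energy:
KE_max = E_photon - φ = 9.7478 eV - 4.88 eV = 4.8678 eV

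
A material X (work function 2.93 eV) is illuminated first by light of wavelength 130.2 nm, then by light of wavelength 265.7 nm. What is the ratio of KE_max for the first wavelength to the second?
3.7969

Using Einstein's equation: KE_max = hc/λ - φ

For λ₁ = 130.2 nm:
E₁ = hc/λ₁ = 9.5226 eV
KE₁ = E₁ - φ = 9.5226 - 2.93 = 6.5926 eV

For λ₂ = 265.7 nm:
E₂ = hc/λ₂ = 4.6663 eV
KE₂ = E₂ - φ = 4.6663 - 2.93 = 1.7363 eV

Ratio: KE₁/KE₂ = 6.5926/1.7363 = 3.7969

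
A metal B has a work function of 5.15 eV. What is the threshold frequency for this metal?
1.2453e+15 Hz

The threshold frequency is when the photon energy equals the work function:
hf₀ = φ

Solving for f₀:
f₀ = φ/h = (5.15 eV × 1.602×10⁻¹⁹ J/eV) / (6.626×10⁻³⁴ J·s)
f₀ = 1.2453e+15 Hz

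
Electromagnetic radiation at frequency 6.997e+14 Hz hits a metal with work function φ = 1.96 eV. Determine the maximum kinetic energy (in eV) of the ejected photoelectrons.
0.9337 eV

Using Einstein's photoelectric equation: KE_max = hf - φ

First, calculate the photon energy:
E_photon = hf = (6.626×10⁻³⁴ J·s)(6.997e+14 Hz)
E_photon = 2.8937 eV

Then, the maximum kinetic energy:
KE_max = E_photon - φ = 2.8937 eV - 1.96 eV = 0.9337 eV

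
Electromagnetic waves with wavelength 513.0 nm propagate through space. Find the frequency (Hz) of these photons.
5.8439e+14 Hz

Using the wave equation: c = fλ

Solving for frequency:
f = c/λ = (3×10⁸ m/s) / (513.0×10⁻⁹ m)
f = 5.8439e+14 Hz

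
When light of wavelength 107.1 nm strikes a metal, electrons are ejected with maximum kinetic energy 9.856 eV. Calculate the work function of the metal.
1.72 eV

From Einstein's photoelectric equation: KE_max = hf - φ = hc/λ - φ

Rearranging for φ:
φ = hc/λ - KE_max

Calculate photon energy:
E_photon = hc/λ = 11.5765 eV

Therefore:
φ = 11.5765 - 9.856 = 1.72 eV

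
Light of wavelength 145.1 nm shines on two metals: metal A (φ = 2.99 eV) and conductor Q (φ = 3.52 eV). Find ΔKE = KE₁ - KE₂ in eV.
0.5300 eV

Using KE_max = hc/λ - φ for each metal:

Photon energy: E = hc/λ = 8.5447 eV

For metal A (φ₁ = 2.99 eV):
KE₁ = E - φ₁ = 8.5447 - 2.99 = 5.5547 eV

For conductor Q (φ₂ = 3.52 eV):
KE₂ = E - φ₂ = 8.5447 - 3.52 = 5.0247 eV

Difference:
ΔKE = KE₁ - KE₂ = 5.5547 - 5.0247 = 0.5300 eV

Note: The difference equals the difference in work functions: 3.52 - 2.99 = 0.53 eV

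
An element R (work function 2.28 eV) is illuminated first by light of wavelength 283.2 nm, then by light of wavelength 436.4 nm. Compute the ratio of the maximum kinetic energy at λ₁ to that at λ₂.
3.7393

Using Einstein's equation: KE_max = hc/λ - φ

For λ₁ = 283.2 nm:
E₁ = hc/λ₁ = 4.3780 eV
KE₁ = E₁ - φ = 4.3780 - 2.28 = 2.0980 eV

For λ₂ = 436.4 nm:
E₂ = hc/λ₂ = 2.8411 eV
KE₂ = E₂ - φ = 2.8411 - 2.28 = 0.5611 eV

Ratio: KE₁/KE₂ = 2.0980/0.5611 = 3.7393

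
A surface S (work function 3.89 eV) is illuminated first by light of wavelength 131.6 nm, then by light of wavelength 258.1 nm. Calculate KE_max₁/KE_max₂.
6.0535

Using Einstein's equation: KE_max = hc/λ - φ

For λ₁ = 131.6 nm:
E₁ = hc/λ₁ = 9.4213 eV
KE₁ = E₁ - φ = 9.4213 - 3.89 = 5.5313 eV

For λ₂ = 258.1 nm:
E₂ = hc/λ₂ = 4.8037 eV
KE₂ = E₂ - φ = 4.8037 - 3.89 = 0.9137 eV

Ratio: KE₁/KE₂ = 5.5313/0.9137 = 6.0535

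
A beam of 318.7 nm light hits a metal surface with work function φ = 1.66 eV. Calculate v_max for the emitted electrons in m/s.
8.8574e+05 m/s

First, find the maximum kinetic energy:
E_photon = hc/λ = 3.8903 eV
KE_max = E_photon - φ = 3.8903 - 1.66 = 2.2303 eV

Convert to Joules: KE_max = 2.2303 × 1.602×10⁻¹⁹ J = 3.5734e-19 J

Then use KE = ½mv² to find velocity:
v = √(2·KE/m) = √(2 × 3.5734e-19 J / 9.109e-31 kg)
v = 8.8574e+05 m/s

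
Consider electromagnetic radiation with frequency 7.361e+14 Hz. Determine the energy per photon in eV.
3.0443 eV

Using E = hf:

E = hf = (6.626×10⁻³⁴ J·s)(7.361e+14 Hz)
E = 3.0443 eV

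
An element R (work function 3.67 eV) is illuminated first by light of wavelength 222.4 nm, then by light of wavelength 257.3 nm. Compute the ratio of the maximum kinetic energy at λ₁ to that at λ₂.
1.6583

Using Einstein's equation: KE_max = hc/λ - φ

For λ₁ = 222.4 nm:
E₁ = hc/λ₁ = 5.5748 eV
KE₁ = E₁ - φ = 5.5748 - 3.67 = 1.9048 eV

For λ₂ = 257.3 nm:
E₂ = hc/λ₂ = 4.8187 eV
KE₂ = E₂ - φ = 4.8187 - 3.67 = 1.1487 eV

Ratio: KE₁/KE₂ = 1.9048/1.1487 = 1.6583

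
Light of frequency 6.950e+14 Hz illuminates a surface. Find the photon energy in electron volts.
2.8743 eV

Using E = hf:

E = hf = (6.626×10⁻³⁴ J·s)(6.950e+14 Hz)
E = 2.8743 eV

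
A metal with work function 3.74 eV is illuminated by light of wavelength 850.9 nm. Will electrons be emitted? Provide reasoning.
No

For photoemission, the photon energy must exceed the work function.

Photon energy: E = hc/λ = 1.4571 eV
Work function: φ = 3.74 eV

Since E_photon (1.4571 eV) < φ (3.74 eV), photoemission will NOT occur.
The threshold wavelength is λ₀ = hc/φ = 331.5 nm.
Since 850.9 nm > 331.5 nm, the photons lack sufficient energy.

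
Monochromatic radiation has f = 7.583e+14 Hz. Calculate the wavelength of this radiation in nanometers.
395.35 nm

Using the wave equation: c = fλ

Solving for wavelength:
λ = c/f = (3×10⁸ m/s) / (7.583e+14 Hz)
λ = 395.35 nm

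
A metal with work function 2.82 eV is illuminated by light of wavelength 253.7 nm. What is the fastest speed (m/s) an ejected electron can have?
8.5271e+05 m/s

First, find the maximum kinetic energy:
E_photon = hc/λ = 4.8870 eV
KE_max = E_photon - φ = 4.8870 - 2.82 = 2.0670 eV

Convert to Joules: KE_max = 2.0670 × 1.602×10⁻¹⁹ J = 3.3118e-19 J

Then use KE = ½mv² to find velocity:
v = √(2·KE/m) = √(2 × 3.3118e-19 J / 9.109e-31 kg)
v = 8.5271e+05 m/s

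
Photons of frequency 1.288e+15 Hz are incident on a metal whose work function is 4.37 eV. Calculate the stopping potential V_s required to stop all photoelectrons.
0.9567 V

The stopping potential V_s satisfies: eV_s = KE_max

First, find KE_max using Einstein's equation:
E_photon = hf = (6.626×10⁻³⁴ J·s)(1.288e+15 Hz) = 5.3267 eV
KE_max = E_photon - φ = 5.3267 - 4.37 = 0.9567 eV

Since eV_s = KE_max:
V_s = KE_max/e = 0.9567 V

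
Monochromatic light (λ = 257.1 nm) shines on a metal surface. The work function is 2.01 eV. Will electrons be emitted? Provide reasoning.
Yes

For photoemission, the photon energy must exceed the work function.

Photon energy: E = hc/λ = 4.8224 eV
Work function: φ = 2.01 eV

Since E_photon (4.8224 eV) > φ (2.01 eV), photoemission WILL occur.
The threshold wavelength is λ₀ = hc/φ = 616.8 nm.
Since 257.1 nm < 616.8 nm, the light has sufficient energy.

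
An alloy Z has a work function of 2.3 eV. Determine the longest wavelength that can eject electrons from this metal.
539.06 nm

The threshold wavelength is when the photon energy equals the work function:
hc/λ₀ = φ

Solving for λ₀:
λ₀ = hc/φ = (6.626×10⁻³⁴ J·s)(3×10⁸ m/s) / (2.3 eV × 1.602×10⁻¹⁹ J/eV)
λ₀ = 539.06 nm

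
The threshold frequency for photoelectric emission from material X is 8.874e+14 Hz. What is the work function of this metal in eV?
3.67 eV

At the threshold frequency, photon energy equals work function:
φ = hf₀

Calculating:
φ = (6.626×10⁻³⁴ J·s)(8.874e+14 Hz)
φ = 3.67 eV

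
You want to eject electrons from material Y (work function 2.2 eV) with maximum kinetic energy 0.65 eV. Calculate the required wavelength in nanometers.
435.03 nm

From Einstein's equation: KE_max = hc/λ - φ

Rearranging for λ:
hc/λ = KE_max + φ
λ = hc/(KE_max + φ)

Required photon energy:
E_photon = KE_max + φ = 0.65 + 2.2 = 2.85 eV

Required wavelength:
λ = hc/E_photon = (6.626×10⁻³⁴)(3×10⁸) / (2.85 × 1.602×10⁻¹⁹)
λ = 435.03 nm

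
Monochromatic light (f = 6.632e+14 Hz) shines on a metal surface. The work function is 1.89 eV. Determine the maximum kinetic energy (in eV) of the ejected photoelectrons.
0.8528 eV

Using Einstein's photoelectric equation: KE_max = hf - φ

First, calculate the photon energy:
E_photon = hf = (6.626×10⁻³⁴ J·s)(6.632e+14 Hz)
E_photon = 2.7428 eV

Then, the maximum kinetic energy:
KE_max = E_photon - φ = 2.7428 eV - 1.89 eV = 0.8528 eV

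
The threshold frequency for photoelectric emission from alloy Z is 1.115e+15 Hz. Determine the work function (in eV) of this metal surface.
4.61 eV

At the threshold frequency, photon energy equals work function:
φ = hf₀

Calculating:
φ = (6.626×10⁻³⁴ J·s)(1.115e+15 Hz)
φ = 4.61 eV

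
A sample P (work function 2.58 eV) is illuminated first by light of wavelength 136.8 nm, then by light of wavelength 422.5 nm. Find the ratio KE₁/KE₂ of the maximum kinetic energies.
18.2863

Using Einstein's equation: KE_max = hc/λ - φ

For λ₁ = 136.8 nm:
E₁ = hc/λ₁ = 9.0632 eV
KE₁ = E₁ - φ = 9.0632 - 2.58 = 6.4832 eV

For λ₂ = 422.5 nm:
E₂ = hc/λ₂ = 2.9345 eV
KE₂ = E₂ - φ = 2.9345 - 2.58 = 0.3545 eV

Ratio: KE₁/KE₂ = 6.4832/0.3545 = 18.2863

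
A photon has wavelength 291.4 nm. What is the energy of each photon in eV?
4.2548 eV

Using E = hf = hc/λ:

E = hc/λ = (6.626×10⁻³⁴ J·s)(3×10⁸ m/s) / (291.4×10⁻⁹ m)
E = 4.2548 eV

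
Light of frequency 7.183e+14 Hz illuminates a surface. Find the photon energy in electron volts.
2.9707 eV

Using E = hf:

E = hf = (6.626×10⁻³⁴ J·s)(7.183e+14 Hz)
E = 2.9707 eV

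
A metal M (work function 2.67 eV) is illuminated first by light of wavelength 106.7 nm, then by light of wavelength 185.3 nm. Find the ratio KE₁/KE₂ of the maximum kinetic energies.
2.2258

Using Einstein's equation: KE_max = hc/λ - φ

For λ₁ = 106.7 nm:
E₁ = hc/λ₁ = 11.6199 eV
KE₁ = E₁ - φ = 11.6199 - 2.67 = 8.9499 eV

For λ₂ = 185.3 nm:
E₂ = hc/λ₂ = 6.6910 eV
KE₂ = E₂ - φ = 6.6910 - 2.67 = 4.0210 eV

Ratio: KE₁/KE₂ = 8.9499/4.0210 = 2.2258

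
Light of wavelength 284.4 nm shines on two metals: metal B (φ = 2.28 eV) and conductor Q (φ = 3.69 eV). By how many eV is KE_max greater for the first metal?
1.4100 eV

Using KE_max = hc/λ - φ for each metal:

Photon energy: E = hc/λ = 4.3595 eV

For metal B (φ₁ = 2.28 eV):
KE₁ = E - φ₁ = 4.3595 - 2.28 = 2.0795 eV

For conductor Q (φ₂ = 3.69 eV):
KE₂ = E - φ₂ = 4.3595 - 3.69 = 0.6695 eV

Difference:
ΔKE = KE₁ - KE₂ = 2.0795 - 0.6695 = 1.4100 eV

Note: The difference equals the difference in work functions: 3.69 - 2.28 = 1.41 eV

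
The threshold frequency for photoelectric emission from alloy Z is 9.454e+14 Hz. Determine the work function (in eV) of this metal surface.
3.91 eV

At the threshold frequency, photon energy equals work function:
φ = hf₀

Calculating:
φ = (6.626×10⁻³⁴ J·s)(9.454e+14 Hz)
φ = 3.91 eV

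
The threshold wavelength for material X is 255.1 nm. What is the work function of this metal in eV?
4.86 eV

At the threshold wavelength, photon energy equals work function:
φ = hc/λ₀

Calculating:
φ = (6.626×10⁻³⁴ J·s)(3×10⁸ m/s) / (255.1×10⁻⁹ m)
φ = 4.86 eV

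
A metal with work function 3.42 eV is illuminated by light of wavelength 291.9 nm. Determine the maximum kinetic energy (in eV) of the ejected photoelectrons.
0.8275 eV

Using Einstein's photoelectric equation: KE_max = hf - φ = hc/λ - φ

First, calculate the photon energy:
E_photon = hc/λ = (6.626×10⁻³⁴ J·s)(3×10⁸ m/s) / (291.9×10⁻⁹ m)
E_photon = 4.2475 eV

Then, the maximum kinetic energy:
KE_max = E_photon - φ = 4.2475 eV - 3.42 eV = 0.8275 eV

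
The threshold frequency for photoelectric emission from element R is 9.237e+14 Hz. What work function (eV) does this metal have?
3.82 eV

At the threshold frequency, photon energy equals work function:
φ = hf₀

Calculating:
φ = (6.626×10⁻³⁴ J·s)(9.237e+14 Hz)
φ = 3.82 eV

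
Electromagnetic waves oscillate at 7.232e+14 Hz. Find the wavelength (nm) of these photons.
414.54 nm

Using the wave equation: c = fλ

Solving for wavelength:
λ = c/f = (3×10⁸ m/s) / (7.232e+14 Hz)
λ = 414.54 nm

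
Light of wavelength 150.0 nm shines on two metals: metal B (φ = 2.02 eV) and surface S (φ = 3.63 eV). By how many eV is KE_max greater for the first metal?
1.6100 eV

Using KE_max = hc/λ - φ for each metal:

Photon energy: E = hc/λ = 8.2656 eV

For metal B (φ₁ = 2.02 eV):
KE₁ = E - φ₁ = 8.2656 - 2.02 = 6.2456 eV

For surface S (φ₂ = 3.63 eV):
KE₂ = E - φ₂ = 8.2656 - 3.63 = 4.6356 eV

Difference:
ΔKE = KE₁ - KE₂ = 6.2456 - 4.6356 = 1.6100 eV

Note: The difference equals the difference in work functions: 3.63 - 2.02 = 1.61 eV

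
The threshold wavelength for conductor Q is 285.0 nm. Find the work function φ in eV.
4.35 eV

At the threshold wavelength, photon energy equals work function:
φ = hc/λ₀

Calculating:
φ = (6.626×10⁻³⁴ J·s)(3×10⁸ m/s) / (285.0×10⁻⁹ m)
φ = 4.35 eV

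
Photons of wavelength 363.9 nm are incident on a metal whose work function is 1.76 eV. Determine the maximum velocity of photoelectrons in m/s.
7.6118e+05 m/s

First, find the maximum kinetic energy:
E_photon = hc/λ = 3.4071 eV
KE_max = E_photon - φ = 3.4071 - 1.76 = 1.6471 eV

Convert to Joules: KE_max = 1.6471 × 1.602×10⁻¹⁹ J = 2.6389e-19 J

Then use KE = ½mv² to find velocity:
v = √(2·KE/m) = √(2 × 2.6389e-19 J / 9.109e-31 kg)
v = 7.6118e+05 m/s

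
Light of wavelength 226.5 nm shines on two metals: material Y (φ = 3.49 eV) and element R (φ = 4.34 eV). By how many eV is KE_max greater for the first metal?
0.8500 eV

Using KE_max = hc/λ - φ for each metal:

Photon energy: E = hc/λ = 5.4739 eV

For material Y (φ₁ = 3.49 eV):
KE₁ = E - φ₁ = 5.4739 - 3.49 = 1.9839 eV

For element R (φ₂ = 4.34 eV):
KE₂ = E - φ₂ = 5.4739 - 4.34 = 1.1339 eV

Difference:
ΔKE = KE₁ - KE₂ = 1.9839 - 1.1339 = 0.8500 eV

Note: The difference equals the difference in work functions: 4.34 - 3.49 = 0.85 eV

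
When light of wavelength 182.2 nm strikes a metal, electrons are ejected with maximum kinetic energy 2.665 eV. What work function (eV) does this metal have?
4.14 eV

From Einstein's photoelectric equation: KE_max = hf - φ = hc/λ - φ

Rearranging for φ:
φ = hc/λ - KE_max

Calculate photon energy:
E_photon = hc/λ = 6.8048 eV

Therefore:
φ = 6.8048 - 2.665 = 4.14 eV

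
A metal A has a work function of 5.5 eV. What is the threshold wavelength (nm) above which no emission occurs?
225.43 nm

The threshold wavelength is when the photon energy equals the work function:
hc/λ₀ = φ

Solving for λ₀:
λ₀ = hc/φ = (6.626×10⁻³⁴ J·s)(3×10⁸ m/s) / (5.5 eV × 1.602×10⁻¹⁹ J/eV)
λ₀ = 225.43 nm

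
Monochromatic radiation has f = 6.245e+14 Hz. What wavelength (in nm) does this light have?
480.05 nm

Using the wave equation: c = fλ

Solving for wavelength:
λ = c/f = (3×10⁸ m/s) / (6.245e+14 Hz)
λ = 480.05 nm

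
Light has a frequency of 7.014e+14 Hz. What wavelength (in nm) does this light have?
427.42 nm

Using the wave equation: c = fλ

Solving for wavelength:
λ = c/f = (3×10⁸ m/s) / (7.014e+14 Hz)
λ = 427.42 nm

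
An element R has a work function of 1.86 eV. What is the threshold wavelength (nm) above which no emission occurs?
666.58 nm

The threshold wavelength is when the photon energy equals the work function:
hc/λ₀ = φ

Solving for λ₀:
λ₀ = hc/φ = (6.626×10⁻³⁴ J·s)(3×10⁸ m/s) / (1.86 eV × 1.602×10⁻¹⁹ J/eV)
λ₀ = 666.58 nm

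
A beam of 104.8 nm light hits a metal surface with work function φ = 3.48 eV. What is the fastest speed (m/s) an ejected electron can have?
1.7139e+06 m/s

First, find the maximum kinetic energy:
E_photon = hc/λ = 11.8306 eV
KE_max = E_photon - φ = 11.8306 - 3.48 = 8.3506 eV

Convert to Joules: KE_max = 8.3506 × 1.602×10⁻¹⁹ J = 1.3379e-18 J

Then use KE = ½mv² to find velocity:
v = √(2·KE/m) = √(2 × 1.3379e-18 J / 9.109e-31 kg)
v = 1.7139e+06 m/s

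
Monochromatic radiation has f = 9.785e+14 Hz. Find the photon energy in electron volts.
4.0468 eV

Using E = hf:

E = hf = (6.626×10⁻³⁴ J·s)(9.785e+14 Hz)
E = 4.0468 eV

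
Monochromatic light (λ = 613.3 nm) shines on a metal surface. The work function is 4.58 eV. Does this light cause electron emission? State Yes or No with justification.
No

For photoemission, the photon energy must exceed the work function.

Photon energy: E = hc/λ = 2.0216 eV
Work function: φ = 4.58 eV

Since E_photon (2.0216 eV) < φ (4.58 eV), photoemission will NOT occur.
The threshold wavelength is λ₀ = hc/φ = 270.7 nm.
Since 613.3 nm > 270.7 nm, the photons lack sufficient energy.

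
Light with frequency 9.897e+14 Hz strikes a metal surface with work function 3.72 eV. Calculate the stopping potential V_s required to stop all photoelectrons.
0.3731 V

The stopping potential V_s satisfies: eV_s = KE_max

First, find KE_max using Einstein's equation:
E_photon = hf = (6.626×10⁻³⁴ J·s)(9.897e+14 Hz) = 4.0931 eV
KE_max = E_photon - φ = 4.0931 - 3.72 = 0.3731 eV

Since eV_s = KE_max:
V_s = KE_max/e = 0.3731 V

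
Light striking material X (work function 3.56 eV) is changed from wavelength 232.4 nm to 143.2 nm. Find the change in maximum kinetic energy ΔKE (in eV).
3.3232 eV

Using Einstein's equation: KE_max = hc/λ - φ

For λ₁ = 232.4 nm:
KE₁ = hc/λ₁ - φ = 5.3349 - 3.56 = 1.7749 eV

For λ₂ = 143.2 nm:
KE₂ = hc/λ₂ - φ = 8.6581 - 3.56 = 5.0981 eV

Change in KE:
ΔKE = KE₂ - KE₁ = 5.0981 - 1.7749 = 3.3232 eV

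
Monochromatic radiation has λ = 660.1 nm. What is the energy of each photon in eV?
1.8783 eV

Using E = hf = hc/λ:

E = hc/λ = (6.626×10⁻³⁴ J·s)(3×10⁸ m/s) / (660.1×10⁻⁹ m)
E = 1.8783 eV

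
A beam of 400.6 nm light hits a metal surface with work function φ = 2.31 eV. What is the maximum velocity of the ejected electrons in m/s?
5.2547e+05 m/s

First, find the maximum kinetic energy:
E_photon = hc/λ = 3.0950 eV
KE_max = E_photon - φ = 3.0950 - 2.31 = 0.7850 eV

Convert to Joules: KE_max = 0.7850 × 1.602×10⁻¹⁹ J = 1.2576e-19 J

Then use KE = ½mv² to find velocity:
v = √(2·KE/m) = √(2 × 1.2576e-19 J / 9.109e-31 kg)
v = 5.2547e+05 m/s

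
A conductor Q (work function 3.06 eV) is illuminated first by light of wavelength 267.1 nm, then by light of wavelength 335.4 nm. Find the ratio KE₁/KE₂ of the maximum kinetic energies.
2.4848

Using Einstein's equation: KE_max = hc/λ - φ

For λ₁ = 267.1 nm:
E₁ = hc/λ₁ = 4.6419 eV
KE₁ = E₁ - φ = 4.6419 - 3.06 = 1.5819 eV

For λ₂ = 335.4 nm:
E₂ = hc/λ₂ = 3.6966 eV
KE₂ = E₂ - φ = 3.6966 - 3.06 = 0.6366 eV

Ratio: KE₁/KE₂ = 1.5819/0.6366 = 2.4848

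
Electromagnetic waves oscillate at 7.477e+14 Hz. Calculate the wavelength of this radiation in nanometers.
400.95 nm

Using the wave equation: c = fλ

Solving for wavelength:
λ = c/f = (3×10⁸ m/s) / (7.477e+14 Hz)
λ = 400.95 nm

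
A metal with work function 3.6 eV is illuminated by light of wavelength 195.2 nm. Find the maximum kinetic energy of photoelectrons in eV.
2.7516 eV

Using Einstein's photoelectric equation: KE_max = hf - φ = hc/λ - φ

First, calculate the photon energy:
E_photon = hc/λ = (6.626×10⁻³⁴ J·s)(3×10⁸ m/s) / (195.2×10⁻⁹ m)
E_photon = 6.3516 eV

Then, the maximum kinetic energy:
KE_max = E_photon - φ = 6.3516 eV - 3.6 eV = 2.7516 eV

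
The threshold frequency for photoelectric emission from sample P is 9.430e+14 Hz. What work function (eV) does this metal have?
3.90 eV

At the threshold frequency, photon energy equals work function:
φ = hf₀

Calculating:
φ = (6.626×10⁻³⁴ J·s)(9.430e+14 Hz)
φ = 3.90 eV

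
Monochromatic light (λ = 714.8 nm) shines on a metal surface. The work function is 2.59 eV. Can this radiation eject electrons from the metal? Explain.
No

For photoemission, the photon energy must exceed the work function.

Photon energy: E = hc/λ = 1.7345 eV
Work function: φ = 2.59 eV

Since E_photon (1.7345 eV) < φ (2.59 eV), photoemission will NOT occur.
The threshold wavelength is λ₀ = hc/φ = 478.7 nm.
Since 714.8 nm > 478.7 nm, the photons lack sufficient energy.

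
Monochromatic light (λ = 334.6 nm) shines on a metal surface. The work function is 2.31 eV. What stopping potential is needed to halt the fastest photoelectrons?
1.3954 V

The stopping potential V_s satisfies: eV_s = KE_max

First, find KE_max using Einstein's equation:
E_photon = hc/λ = 3.7054 eV
KE_max = E_photon - φ = 3.7054 - 2.31 = 1.3954 eV

Since eV_s = KE_max:
V_s = KE_max/e = 1.3954 V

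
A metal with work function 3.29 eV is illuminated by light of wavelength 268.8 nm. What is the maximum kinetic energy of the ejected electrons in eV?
1.3225 eV

Using Einstein's photoelectric equation: KE_max = hf - φ = hc/λ - φ

First, calculate the photon energy:
E_photon = hc/λ = (6.626×10⁻³⁴ J·s)(3×10⁸ m/s) / (268.8×10⁻⁹ m)
E_photon = 4.6125 eV

Then, the maximum kinetic energy:
KE_max = E_photon - φ = 4.6125 eV - 3.29 eV = 1.3225 eV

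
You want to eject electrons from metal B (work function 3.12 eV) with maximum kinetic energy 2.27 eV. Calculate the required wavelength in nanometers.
230.03 nm

From Einstein's equation: KE_max = hc/λ - φ

Rearranging for λ:
hc/λ = KE_max + φ
λ = hc/(KE_max + φ)

Required photon energy:
E_photon = KE_max + φ = 2.27 + 3.12 = 5.39 eV

Required wavelength:
λ = hc/E_photon = (6.626×10⁻³⁴)(3×10⁸) / (5.39 × 1.602×10⁻¹⁹)
λ = 230.03 nm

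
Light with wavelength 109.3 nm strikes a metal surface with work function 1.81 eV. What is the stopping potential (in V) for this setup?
9.5335 V

The stopping potential V_s satisfies: eV_s = KE_max

First, find KE_max using Einstein's equation:
E_photon = hc/λ = 11.3435 eV
KE_max = E_photon - φ = 11.3435 - 1.81 = 9.5335 eV

Since eV_s = KE_max:
V_s = KE_max/e = 9.5335 V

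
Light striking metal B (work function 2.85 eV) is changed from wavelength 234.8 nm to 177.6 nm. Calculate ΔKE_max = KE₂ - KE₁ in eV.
1.7007 eV

Using Einstein's equation: KE_max = hc/λ - φ

For λ₁ = 234.8 nm:
KE₁ = hc/λ₁ - φ = 5.2804 - 2.85 = 2.4304 eV

For λ₂ = 177.6 nm:
KE₂ = hc/λ₂ - φ = 6.9811 - 2.85 = 4.1311 eV

Change in KE:
ΔKE = KE₂ - KE₁ = 4.1311 - 2.4304 = 1.7007 eV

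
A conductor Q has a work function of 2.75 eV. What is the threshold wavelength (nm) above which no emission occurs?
450.85 nm

The threshold wavelength is when the photon energy equals the work function:
hc/λ₀ = φ

Solving for λ₀:
λ₀ = hc/φ = (6.626×10⁻³⁴ J·s)(3×10⁸ m/s) / (2.75 eV × 1.602×10⁻¹⁹ J/eV)
λ₀ = 450.85 nm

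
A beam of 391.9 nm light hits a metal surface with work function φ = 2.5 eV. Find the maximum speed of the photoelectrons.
4.8317e+05 m/s

First, find the maximum kinetic energy:
E_photon = hc/λ = 3.1637 eV
KE_max = E_photon - φ = 3.1637 - 2.5 = 0.6637 eV

Convert to Joules: KE_max = 0.6637 × 1.602×10⁻¹⁹ J = 1.0633e-19 J

Then use KE = ½mv² to find velocity:
v = √(2·KE/m) = √(2 × 1.0633e-19 J / 9.109e-31 kg)
v = 4.8317e+05 m/s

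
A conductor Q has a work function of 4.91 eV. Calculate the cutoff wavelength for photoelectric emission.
252.51 nm

The threshold wavelength is when the photon energy equals the work function:
hc/λ₀ = φ

Solving for λ₀:
λ₀ = hc/φ = (6.626×10⁻³⁴ J·s)(3×10⁸ m/s) / (4.91 eV × 1.602×10⁻¹⁹ J/eV)
λ₀ = 252.51 nm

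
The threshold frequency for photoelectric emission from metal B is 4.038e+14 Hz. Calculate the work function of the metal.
1.67 eV

At the threshold frequency, photon energy equals work function:
φ = hf₀

Calculating:
φ = (6.626×10⁻³⁴ J·s)(4.038e+14 Hz)
φ = 1.67 eV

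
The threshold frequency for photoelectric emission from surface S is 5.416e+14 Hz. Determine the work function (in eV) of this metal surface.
2.24 eV

At the threshold frequency, photon energy equals work function:
φ = hf₀

Calculating:
φ = (6.626×10⁻³⁴ J·s)(5.416e+14 Hz)
φ = 2.24 eV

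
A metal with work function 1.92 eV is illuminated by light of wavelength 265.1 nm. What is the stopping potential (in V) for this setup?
2.7569 V

The stopping potential V_s satisfies: eV_s = KE_max

First, find KE_max using Einstein's equation:
E_photon = hc/λ = 4.6769 eV
KE_max = E_photon - φ = 4.6769 - 1.92 = 2.7569 eV

Since eV_s = KE_max:
V_s = KE_max/e = 2.7569 V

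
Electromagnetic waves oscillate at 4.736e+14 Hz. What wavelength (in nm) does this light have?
633.01 nm

Using the wave equation: c = fλ

Solving for wavelength:
λ = c/f = (3×10⁸ m/s) / (4.736e+14 Hz)
λ = 633.01 nm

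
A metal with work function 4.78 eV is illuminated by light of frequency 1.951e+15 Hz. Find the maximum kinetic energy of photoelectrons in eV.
3.2887 eV

Using Einstein's photoelectric equation: KE_max = hf - φ

First, calculate the photon energy:
E_photon = hf = (6.626×10⁻³⁴ J·s)(1.951e+15 Hz)
E_photon = 8.0687 eV

Then, the maximum kinetic energy:
KE_max = E_photon - φ = 8.0687 eV - 4.78 eV = 3.2887 eV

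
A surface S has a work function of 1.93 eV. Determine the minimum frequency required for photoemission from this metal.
4.6667e+14 Hz

The threshold frequency is when the photon energy equals the work function:
hf₀ = φ

Solving for f₀:
f₀ = φ/h = (1.93 eV × 1.602×10⁻¹⁹ J/eV) / (6.626×10⁻³⁴ J·s)
f₀ = 4.6667e+14 Hz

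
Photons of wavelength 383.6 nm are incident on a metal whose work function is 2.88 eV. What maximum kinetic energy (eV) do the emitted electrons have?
0.3521 eV

Using Einstein's photoelectric equation: KE_max = hf - φ = hc/λ - φ

First, calculate the photon energy:
E_photon = hc/λ = (6.626×10⁻³⁴ J·s)(3×10⁸ m/s) / (383.6×10⁻⁹ m)
E_photon = 3.2321 eV

Then, the maximum kinetic energy:
KE_max = E_photon - φ = 3.2321 eV - 2.88 eV = 0.3521 eV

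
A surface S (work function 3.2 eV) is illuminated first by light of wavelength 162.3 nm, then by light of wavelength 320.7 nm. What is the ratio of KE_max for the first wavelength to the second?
6.6650

Using Einstein's equation: KE_max = hc/λ - φ

For λ₁ = 162.3 nm:
E₁ = hc/λ₁ = 7.6392 eV
KE₁ = E₁ - φ = 7.6392 - 3.2 = 4.4392 eV

For λ₂ = 320.7 nm:
E₂ = hc/λ₂ = 3.8660 eV
KE₂ = E₂ - φ = 3.8660 - 3.2 = 0.6660 eV

Ratio: KE₁/KE₂ = 4.4392/0.6660 = 6.6650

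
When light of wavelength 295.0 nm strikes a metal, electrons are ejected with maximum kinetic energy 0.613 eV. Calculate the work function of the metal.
3.59 eV

From Einstein's photoelectric equation: KE_max = hf - φ = hc/λ - φ

Rearranging for φ:
φ = hc/λ - KE_max

Calculate photon energy:
E_photon = hc/λ = 4.2029 eV

Therefore:
φ = 4.2029 - 0.613 = 3.59 eV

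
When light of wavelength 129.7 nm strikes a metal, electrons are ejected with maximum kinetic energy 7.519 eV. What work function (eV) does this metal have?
2.04 eV

From Einstein's photoelectric equation: KE_max = hf - φ = hc/λ - φ

Rearranging for φ:
φ = hc/λ - KE_max

Calculate photon energy:
E_photon = hc/λ = 9.5593 eV

Therefore:
φ = 9.5593 - 7.519 = 2.04 eV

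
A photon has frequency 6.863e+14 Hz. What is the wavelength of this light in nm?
436.82 nm

Using the wave equation: c = fλ

Solving for wavelength:
λ = c/f = (3×10⁸ m/s) / (6.863e+14 Hz)
λ = 436.82 nm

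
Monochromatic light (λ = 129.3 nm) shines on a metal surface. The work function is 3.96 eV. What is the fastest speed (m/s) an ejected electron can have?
1.4071e+06 m/s

First, find the maximum kinetic energy:
E_photon = hc/λ = 9.5889 eV
KE_max = E_photon - φ = 9.5889 - 3.96 = 5.6289 eV

Convert to Joules: KE_max = 5.6289 × 1.602×10⁻¹⁹ J = 9.0185e-19 J

Then use KE = ½mv² to find velocity:
v = √(2·KE/m) = √(2 × 9.0185e-19 J / 9.109e-31 kg)
v = 1.4071e+06 m/s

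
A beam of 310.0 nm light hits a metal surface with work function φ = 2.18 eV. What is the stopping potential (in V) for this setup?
1.8195 V

The stopping potential V_s satisfies: eV_s = KE_max

First, find KE_max using Einstein's equation:
E_photon = hc/λ = 3.9995 eV
KE_max = E_photon - φ = 3.9995 - 2.18 = 1.8195 eV

Since eV_s = KE_max:
V_s = KE_max/e = 1.8195 V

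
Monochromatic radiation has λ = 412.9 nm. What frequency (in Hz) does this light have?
7.2607e+14 Hz

Using the wave equation: c = fλ

Solving for frequency:
f = c/λ = (3×10⁸ m/s) / (412.9×10⁻⁹ m)
f = 7.2607e+14 Hz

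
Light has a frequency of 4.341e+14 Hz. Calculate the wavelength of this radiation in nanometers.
690.61 nm

Using the wave equation: c = fλ

Solving for wavelength:
λ = c/f = (3×10⁸ m/s) / (4.341e+14 Hz)
λ = 690.61 nm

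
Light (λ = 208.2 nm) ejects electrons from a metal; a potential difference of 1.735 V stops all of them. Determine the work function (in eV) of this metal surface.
4.22 eV

The stopping potential gives the maximum kinetic energy: KE_max = eV_s = 1.735 eV

From Einstein's photoelectric equation: KE_max = hc/λ - φ
Rearranging: φ = hc/λ - KE_max

Calculate photon energy:
E_photon = hc/λ = (6.626×10⁻³⁴ J·s)(3×10⁸ m/s) / (208.2×10⁻⁹ m) = 5.9551 eV

Therefore:
φ = 5.9551 - 1.735 = 4.22 eV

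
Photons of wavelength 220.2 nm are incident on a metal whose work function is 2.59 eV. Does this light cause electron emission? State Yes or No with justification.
Yes

For photoemission, the photon energy must exceed the work function.

Photon energy: E = hc/λ = 5.6305 eV
Work function: φ = 2.59 eV

Since E_photon (5.6305 eV) > φ (2.59 eV), photoemission WILL occur.
The threshold wavelength is λ₀ = hc/φ = 478.7 nm.
Since 220.2 nm < 478.7 nm, the light has sufficient energy.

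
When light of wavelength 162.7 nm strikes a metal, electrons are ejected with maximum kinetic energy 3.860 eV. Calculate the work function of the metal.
3.76 eV

From Einstein's photoelectric equation: KE_max = hf - φ = hc/λ - φ

Rearranging for φ:
φ = hc/λ - KE_max

Calculate photon energy:
E_photon = hc/λ = 7.6204 eV

Therefore:
φ = 7.6204 - 3.860 = 3.76 eV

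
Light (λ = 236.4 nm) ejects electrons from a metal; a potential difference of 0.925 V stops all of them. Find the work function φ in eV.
4.32 eV

The stopping potential gives the maximum kinetic energy: KE_max = eV_s = 0.925 eV

From Einstein's photoelectric equation: KE_max = hc/λ - φ
Rearranging: φ = hc/λ - KE_max

Calculate photon energy:
E_photon = hc/λ = (6.626×10⁻³⁴ J·s)(3×10⁸ m/s) / (236.4×10⁻⁹ m) = 5.2447 eV

Therefore:
φ = 5.2447 - 0.925 = 4.32 eV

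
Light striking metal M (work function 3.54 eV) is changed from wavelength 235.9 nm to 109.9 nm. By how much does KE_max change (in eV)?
6.0258 eV

Using Einstein's equation: KE_max = hc/λ - φ

For λ₁ = 235.9 nm:
KE₁ = hc/λ₁ - φ = 5.2558 - 3.54 = 1.7158 eV

For λ₂ = 109.9 nm:
KE₂ = hc/λ₂ - φ = 11.2815 - 3.54 = 7.7415 eV

Change in KE:
ΔKE = KE₂ - KE₁ = 7.7415 - 1.7158 = 6.0258 eV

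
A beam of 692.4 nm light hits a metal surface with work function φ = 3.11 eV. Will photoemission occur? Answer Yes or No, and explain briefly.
No

For photoemission, the photon energy must exceed the work function.

Photon energy: E = hc/λ = 1.7906 eV
Work function: φ = 3.11 eV

Since E_photon (1.7906 eV) < φ (3.11 eV), photoemission will NOT occur.
The threshold wavelength is λ₀ = hc/φ = 398.7 nm.
Since 692.4 nm > 398.7 nm, the photons lack sufficient energy.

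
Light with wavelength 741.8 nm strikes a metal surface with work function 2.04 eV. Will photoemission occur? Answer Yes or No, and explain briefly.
No

For photoemission, the photon energy must exceed the work function.

Photon energy: E = hc/λ = 1.6714 eV
Work function: φ = 2.04 eV

Since E_photon (1.6714 eV) < φ (2.04 eV), photoemission will NOT occur.
The threshold wavelength is λ₀ = hc/φ = 607.8 nm.
Since 741.8 nm > 607.8 nm, the photons lack sufficient energy.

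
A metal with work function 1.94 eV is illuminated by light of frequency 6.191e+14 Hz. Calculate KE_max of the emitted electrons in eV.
0.6204 eV

Using Einstein's photoelectric equation: KE_max = hf - φ

First, calculate the photon energy:
E_photon = hf = (6.626×10⁻³⁴ J·s)(6.191e+14 Hz)
E_photon = 2.5604 eV

Then, the maximum kinetic energy:
KE_max = E_photon - φ = 2.5604 eV - 1.94 eV = 0.6204 eV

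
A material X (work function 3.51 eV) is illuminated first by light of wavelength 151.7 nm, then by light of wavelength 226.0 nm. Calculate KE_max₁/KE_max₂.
2.3598

Using Einstein's equation: KE_max = hc/λ - φ

For λ₁ = 151.7 nm:
E₁ = hc/λ₁ = 8.1730 eV
KE₁ = E₁ - φ = 8.1730 - 3.51 = 4.6630 eV

For λ₂ = 226.0 nm:
E₂ = hc/λ₂ = 5.4860 eV
KE₂ = E₂ - φ = 5.4860 - 3.51 = 1.9760 eV

Ratio: KE₁/KE₂ = 4.6630/1.9760 = 2.3598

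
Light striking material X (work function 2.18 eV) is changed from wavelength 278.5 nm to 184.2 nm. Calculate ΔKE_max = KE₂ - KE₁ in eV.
2.2791 eV

Using Einstein's equation: KE_max = hc/λ - φ

For λ₁ = 278.5 nm:
KE₁ = hc/λ₁ - φ = 4.4519 - 2.18 = 2.2719 eV

For λ₂ = 184.2 nm:
KE₂ = hc/λ₂ - φ = 6.7310 - 2.18 = 4.5510 eV

Change in KE:
ΔKE = KE₂ - KE₁ = 4.5510 - 2.2719 = 2.2791 eV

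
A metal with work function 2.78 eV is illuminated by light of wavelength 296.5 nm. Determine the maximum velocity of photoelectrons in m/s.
7.0216e+05 m/s

First, find the maximum kinetic energy:
E_photon = hc/λ = 4.1816 eV
KE_max = E_photon - φ = 4.1816 - 2.78 = 1.4016 eV

Convert to Joules: KE_max = 1.4016 × 1.602×10⁻¹⁹ J = 2.2456e-19 J

Then use KE = ½mv² to find velocity:
v = √(2·KE/m) = √(2 × 2.2456e-19 J / 9.109e-31 kg)
v = 7.0216e+05 m/s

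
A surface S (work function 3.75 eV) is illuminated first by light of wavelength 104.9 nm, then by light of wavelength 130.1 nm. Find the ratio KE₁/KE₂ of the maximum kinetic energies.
1.3961

Using Einstein's equation: KE_max = hc/λ - φ

For λ₁ = 104.9 nm:
E₁ = hc/λ₁ = 11.8193 eV
KE₁ = E₁ - φ = 11.8193 - 3.75 = 8.0693 eV

For λ₂ = 130.1 nm:
E₂ = hc/λ₂ = 9.5299 eV
KE₂ = E₂ - φ = 9.5299 - 3.75 = 5.7799 eV

Ratio: KE₁/KE₂ = 8.0693/5.7799 = 1.3961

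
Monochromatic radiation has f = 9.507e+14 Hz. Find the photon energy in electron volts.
3.9318 eV

Using E = hf:

E = hf = (6.626×10⁻³⁴ J·s)(9.507e+14 Hz)
E = 3.9318 eV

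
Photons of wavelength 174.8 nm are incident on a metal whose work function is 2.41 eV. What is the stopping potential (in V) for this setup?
4.6829 V

The stopping potential V_s satisfies: eV_s = KE_max

First, find KE_max using Einstein's equation:
E_photon = hc/λ = 7.0929 eV
KE_max = E_photon - φ = 7.0929 - 2.41 = 4.6829 eV

Since eV_s = KE_max:
V_s = KE_max/e = 4.6829 V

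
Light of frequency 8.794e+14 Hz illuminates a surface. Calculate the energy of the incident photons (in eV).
3.6369 eV

Using E = hf:

E = hf = (6.626×10⁻³⁴ J·s)(8.794e+14 Hz)
E = 3.6369 eV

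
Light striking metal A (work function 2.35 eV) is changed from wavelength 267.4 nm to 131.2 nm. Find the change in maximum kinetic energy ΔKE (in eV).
4.8134 eV

Using Einstein's equation: KE_max = hc/λ - φ

For λ₁ = 267.4 nm:
KE₁ = hc/λ₁ - φ = 4.6367 - 2.35 = 2.2867 eV

For λ₂ = 131.2 nm:
KE₂ = hc/λ₂ - φ = 9.4500 - 2.35 = 7.1000 eV

Change in KE:
ΔKE = KE₂ - KE₁ = 7.1000 - 2.2867 = 4.8134 eV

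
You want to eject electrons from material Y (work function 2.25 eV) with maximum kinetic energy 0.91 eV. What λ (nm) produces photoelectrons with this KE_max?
392.36 nm

From Einstein's equation: KE_max = hc/λ - φ

Rearranging for λ:
hc/λ = KE_max + φ
λ = hc/(KE_max + φ)

Required photon energy:
E_photon = KE_max + φ = 0.91 + 2.25 = 3.16 eV

Required wavelength:
λ = hc/E_photon = (6.626×10⁻³⁴)(3×10⁸) / (3.16 × 1.602×10⁻¹⁹)
λ = 392.36 nm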